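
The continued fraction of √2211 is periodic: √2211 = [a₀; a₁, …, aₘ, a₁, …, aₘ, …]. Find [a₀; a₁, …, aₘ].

[47; 47, 94]

a₀ = ⌊√2211⌋ = 47.
With m₀=0, d₀=1 and mₖ₊₁ = dₖaₖ − mₖ, dₖ₊₁ = (n − mₖ₊₁²)/dₖ, aₖ₊₁ = ⌊(a₀+mₖ₊₁)/dₖ₊₁⌋:
  k=1: m=47, d=2, a=47
  k=2: m=47, d=1, a=94
d=1 and a=2a₀=94 at k=2, so the next step gives (m, d) = (47, 2) again — its k=1 value — and the period has length 2.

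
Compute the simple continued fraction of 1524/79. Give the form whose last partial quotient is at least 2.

[19; 3, 2, 3, 3]

1524 = 19*79 + 23
79 = 3*23 + 10
23 = 2*10 + 3
10 = 3*3 + 1
3 = 3*1 + 0  (stop)
So 1524/79 = [19; 3, 2, 3, 3].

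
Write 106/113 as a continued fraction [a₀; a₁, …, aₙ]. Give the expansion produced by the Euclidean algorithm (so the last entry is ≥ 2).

106 = 0·113 + 106
113 = 1·106 + 7
106 = 15·7 + 1
7 = 7·1 + 0  (stop)
So 106/113 = [0; 1, 15, 7].

[0; 1, 15, 7]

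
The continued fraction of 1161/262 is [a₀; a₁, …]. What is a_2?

3

1161 = 4·262 + 113   →  a_0 = 4
262 = 2·113 + 36   →  a_1 = 2
113 = 3·36 + 5   →  a_2 = 3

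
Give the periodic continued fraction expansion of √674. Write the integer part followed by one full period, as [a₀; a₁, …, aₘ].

a₀ = ⌊√674⌋ = 25.
With m₀=0, d₀=1 and mₖ₊₁ = dₖaₖ − mₖ, dₖ₊₁ = (n − mₖ₊₁²)/dₖ, aₖ₊₁ = ⌊(a₀+mₖ₊₁)/dₖ₊₁⌋:
  k=1: m=25, d=49, a=1
  k=2: m=24, d=2, a=24
  k=3: m=24, d=49, a=1
  k=4: m=25, d=1, a=50
d=1 and a=2a₀=50 at k=4, so the next step gives (m, d) = (25, 49) again — its k=1 value — and the period has length 4.

[25; 1, 24, 1, 50]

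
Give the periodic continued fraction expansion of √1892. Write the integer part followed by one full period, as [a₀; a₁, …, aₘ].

a₀ = ⌊√1892⌋ = 43.
With m₀=0, d₀=1 and mₖ₊₁ = dₖaₖ − mₖ, dₖ₊₁ = (n − mₖ₊₁²)/dₖ, aₖ₊₁ = ⌊(a₀+mₖ₊₁)/dₖ₊₁⌋:
  k=1: m=43, d=43, a=2
  k=2: m=43, d=1, a=86
d=1 and a=2a₀=86 at k=2, so the next step gives (m, d) = (43, 43) again — its k=1 value — and the period has length 2.

[43; 2, 86]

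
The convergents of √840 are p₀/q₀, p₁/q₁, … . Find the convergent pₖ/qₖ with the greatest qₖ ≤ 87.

1681/58

√840 = [28; 1, 56, …] (period length 2).
Convergents:
  p_0/q_0 = 28/1
  p_1/q_1 = 29/1
  p_2/q_2 = 1652/57
  p_3/q_3 = 1681/58
  p_4/q_4 = 95788/3305
q_3 = 58 ≤ 87 < 3305 = q_4, so the answer is 1681/58.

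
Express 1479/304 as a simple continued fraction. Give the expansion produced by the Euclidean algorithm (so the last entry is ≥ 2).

1479 = 4*304 + 263
304 = 1*263 + 41
263 = 6*41 + 17
41 = 2*17 + 7
17 = 2*7 + 3
7 = 2*3 + 1
3 = 3*1 + 0  (stop)
So 1479/304 = [4; 1, 6, 2, 2, 2, 3].

[4; 1, 6, 2, 2, 2, 3]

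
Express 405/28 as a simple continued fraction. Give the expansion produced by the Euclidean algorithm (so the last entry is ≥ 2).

405 = 14×28 + 13
28 = 2×13 + 2
13 = 6×2 + 1
2 = 2×1 + 0  (stop)
So 405/28 = [14; 2, 6, 2].

[14; 2, 6, 2]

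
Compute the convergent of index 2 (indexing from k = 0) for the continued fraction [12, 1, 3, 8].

Using pₖ = aₖpₖ₋₁ + pₖ₋₂, qₖ = aₖqₖ₋₁ + qₖ₋₂ (with p₋₁=1, p₋₂=0, q₋₁=0, q₋₂=1):
  k=0: a=12, p=12, q=1
  k=1: a=1, p=13, q=1
  k=2: a=3, p=51, q=4

51/4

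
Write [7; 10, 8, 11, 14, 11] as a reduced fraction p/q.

997705/140546

Fold from the inside: start with 11/1.
  14 + 1/11 = 155/11
  11 + 11/155 = 1716/155
  8 + 155/1716 = 13883/1716
  10 + 1716/13883 = 140546/13883
  7 + 13883/140546 = 997705/140546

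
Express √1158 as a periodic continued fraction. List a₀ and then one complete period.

a₀ = ⌊√1158⌋ = 34.
With m₀=0, d₀=1 and mₖ₊₁ = dₖaₖ − mₖ, dₖ₊₁ = (n − mₖ₊₁²)/dₖ, aₖ₊₁ = ⌊(a₀+mₖ₊₁)/dₖ₊₁⌋:
  k=1: m=34, d=2, a=34
  k=2: m=34, d=1, a=68
d=1 and a=2a₀=68 at k=2, so the next step gives (m, d) = (34, 2) again — its k=1 value — and the period has length 2.

[34; 34, 68]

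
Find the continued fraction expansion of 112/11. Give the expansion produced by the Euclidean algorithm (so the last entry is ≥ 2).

[10; 5, 2]

112 = 10*11 + 2
11 = 5*2 + 1
2 = 2*1 + 0  (stop)
So 112/11 = [10; 5, 2].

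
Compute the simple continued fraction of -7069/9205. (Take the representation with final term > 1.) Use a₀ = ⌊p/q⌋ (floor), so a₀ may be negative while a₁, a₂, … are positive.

-7069 = -1×9205 + 2136
9205 = 4×2136 + 661
2136 = 3×661 + 153
661 = 4×153 + 49
153 = 3×49 + 6
49 = 8×6 + 1
6 = 6×1 + 0  (stop)
So -7069/9205 = [-1; 4, 3, 4, 3, 8, 6].

[-1; 4, 3, 4, 3, 8, 6]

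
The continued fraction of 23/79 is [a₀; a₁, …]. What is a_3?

3

23 = 0·79 + 23   →  a_0 = 0
79 = 3·23 + 10   →  a_1 = 3
23 = 2·10 + 3   →  a_2 = 2
10 = 3·3 + 1   →  a_3 = 3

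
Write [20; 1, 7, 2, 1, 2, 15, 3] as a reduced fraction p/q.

65920/3157

Using pₖ = aₖpₖ₋₁ + pₖ₋₂ and qₖ = aₖqₖ₋₁ + qₖ₋₂:
  k=0: a=20, p=20, q=1
  k=1: a=1, p=21, q=1
  k=2: a=7, p=167, q=8
  k=3: a=2, p=355, q=17
  k=4: a=1, p=522, q=25
  k=5: a=2, p=1399, q=67
  k=6: a=15, p=21507, q=1030
  k=7: a=3, p=65920, q=3157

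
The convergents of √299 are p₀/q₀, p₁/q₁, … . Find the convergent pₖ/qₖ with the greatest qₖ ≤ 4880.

43108/2493

√299 = [17; 3, 2, 3, 34, …] (period length 4).
Convergents:
  p_0/q_0 = 17/1
  p_1/q_1 = 52/3
  p_2/q_2 = 121/7
  p_3/q_3 = 415/24
  p_4/q_4 = 14231/823
  p_5/q_5 = 43108/2493
  p_6/q_6 = 100447/5809
q_5 = 2493 ≤ 4880 < 5809 = q_6, so the answer is 43108/2493.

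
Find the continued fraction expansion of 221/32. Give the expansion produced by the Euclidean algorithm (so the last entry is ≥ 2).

[6; 1, 9, 1, 2]

221 = 6×32 + 29
32 = 1×29 + 3
29 = 9×3 + 2
3 = 1×2 + 1
2 = 2×1 + 0  (stop)
So 221/32 = [6; 1, 9, 1, 2].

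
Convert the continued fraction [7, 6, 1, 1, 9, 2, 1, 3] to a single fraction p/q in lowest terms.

Fold from the inside: start with 3/1.
  1 + 1/3 = 4/3
  2 + 3/4 = 11/4
  9 + 4/11 = 103/11
  1 + 11/103 = 114/103
  1 + 103/114 = 217/114
  6 + 114/217 = 1416/217
  7 + 217/1416 = 10129/1416

10129/1416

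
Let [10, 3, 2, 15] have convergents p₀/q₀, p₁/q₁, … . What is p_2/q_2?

Using pₖ = aₖpₖ₋₁ + pₖ₋₂, qₖ = aₖqₖ₋₁ + qₖ₋₂ (with p₋₁=1, p₋₂=0, q₋₁=0, q₋₂=1):
  k=0: a=10, p=10, q=1
  k=1: a=3, p=31, q=3
  k=2: a=2, p=72, q=7

72/7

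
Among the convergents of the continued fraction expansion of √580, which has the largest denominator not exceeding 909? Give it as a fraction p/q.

√580 = [24; 12, 48, …] (period length 2).
Convergents:
  p_0/q_0 = 24/1
  p_1/q_1 = 289/12
  p_2/q_2 = 13896/577
  p_3/q_3 = 167041/6936
q_2 = 577 ≤ 909 < 6936 = q_3, so the answer is 13896/577.

13896/577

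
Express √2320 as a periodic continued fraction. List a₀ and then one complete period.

[48; 6, 96]

a₀ = ⌊√2320⌋ = 48.
With m₀=0, d₀=1 and mₖ₊₁ = dₖaₖ − mₖ, dₖ₊₁ = (n − mₖ₊₁²)/dₖ, aₖ₊₁ = ⌊(a₀+mₖ₊₁)/dₖ₊₁⌋:
  k=1: m=48, d=16, a=6
  k=2: m=48, d=1, a=96
d=1 and a=2a₀=96 at k=2, so the next step gives (m, d) = (48, 16) again — its k=1 value — and the period has length 2.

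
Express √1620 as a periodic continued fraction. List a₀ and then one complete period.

a₀ = ⌊√1620⌋ = 40.
With m₀=0, d₀=1 and mₖ₊₁ = dₖaₖ − mₖ, dₖ₊₁ = (n − mₖ₊₁²)/dₖ, aₖ₊₁ = ⌊(a₀+mₖ₊₁)/dₖ₊₁⌋:
  k=1: m=40, d=20, a=4
  k=2: m=40, d=1, a=80
d=1 and a=2a₀=80 at k=2, so the next step gives (m, d) = (40, 20) again — its k=1 value — and the period has length 2.

[40; 4, 80]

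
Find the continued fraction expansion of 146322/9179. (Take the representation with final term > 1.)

[15; 1, 15, 1, 14, 2, 17]

146322 = 15·9179 + 8637
9179 = 1·8637 + 542
8637 = 15·542 + 507
542 = 1·507 + 35
507 = 14·35 + 17
35 = 2·17 + 1
17 = 17·1 + 0  (stop)
So 146322/9179 = [15; 1, 15, 1, 14, 2, 17].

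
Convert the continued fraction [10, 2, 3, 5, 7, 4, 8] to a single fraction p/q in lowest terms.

Using pₖ = aₖpₖ₋₁ + pₖ₋₂ and qₖ = aₖqₖ₋₁ + qₖ₋₂:
  k=0: a=10, p=10, q=1
  k=1: a=2, p=21, q=2
  k=2: a=3, p=73, q=7
  k=3: a=5, p=386, q=37
  k=4: a=7, p=2775, q=266
  k=5: a=4, p=11486, q=1101
  k=6: a=8, p=94663, q=9074

94663/9074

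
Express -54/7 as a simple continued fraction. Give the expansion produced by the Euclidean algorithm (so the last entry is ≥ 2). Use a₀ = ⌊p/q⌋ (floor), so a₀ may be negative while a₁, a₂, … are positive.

[-8; 3, 2]

-54 = -8*7 + 2
7 = 3*2 + 1
2 = 2*1 + 0  (stop)
So -54/7 = [-8; 3, 2].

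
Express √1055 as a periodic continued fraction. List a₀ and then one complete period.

a₀ = ⌊√1055⌋ = 32.
With m₀=0, d₀=1 and mₖ₊₁ = dₖaₖ − mₖ, dₖ₊₁ = (n − mₖ₊₁²)/dₖ, aₖ₊₁ = ⌊(a₀+mₖ₊₁)/dₖ₊₁⌋:
  k=1: m=32, d=31, a=2
  k=2: m=30, d=5, a=12
  k=3: m=30, d=31, a=2
  k=4: m=32, d=1, a=64
d=1 and a=2a₀=64 at k=4, so the next step gives (m, d) = (32, 31) again — its k=1 value — and the period has length 4.

[32; 2, 12, 2, 64]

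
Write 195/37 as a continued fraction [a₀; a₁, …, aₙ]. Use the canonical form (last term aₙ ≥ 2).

[5; 3, 1, 2, 3]

195 = 5*37 + 10
37 = 3*10 + 7
10 = 1*7 + 3
7 = 2*3 + 1
3 = 3*1 + 0  (stop)
So 195/37 = [5; 3, 1, 2, 3].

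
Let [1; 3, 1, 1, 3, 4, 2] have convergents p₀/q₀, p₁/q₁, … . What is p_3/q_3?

Using pₖ = aₖpₖ₋₁ + pₖ₋₂, qₖ = aₖqₖ₋₁ + qₖ₋₂ (with p₋₁=1, p₋₂=0, q₋₁=0, q₋₂=1):
  k=0: a=1, p=1, q=1
  k=1: a=3, p=4, q=3
  k=2: a=1, p=5, q=4
  k=3: a=1, p=9, q=7

9/7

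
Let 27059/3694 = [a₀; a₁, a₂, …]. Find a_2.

13

27059 = 7·3694 + 1201   →  a_0 = 7
3694 = 3·1201 + 91   →  a_1 = 3
1201 = 13·91 + 18   →  a_2 = 13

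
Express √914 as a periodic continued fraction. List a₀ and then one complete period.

[30; 4, 3, 3, 4, 60]

a₀ = ⌊√914⌋ = 30.
With m₀=0, d₀=1 and mₖ₊₁ = dₖaₖ − mₖ, dₖ₊₁ = (n − mₖ₊₁²)/dₖ, aₖ₊₁ = ⌊(a₀+mₖ₊₁)/dₖ₊₁⌋:
  k=1: m=30, d=14, a=4
  k=2: m=26, d=17, a=3
  k=3: m=25, d=17, a=3
  k=4: m=26, d=14, a=4
  k=5: m=30, d=1, a=60
d=1 and a=2a₀=60 at k=5, so the next step gives (m, d) = (30, 14) again — its k=1 value — and the period has length 5.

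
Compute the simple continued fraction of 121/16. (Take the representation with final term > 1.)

[7; 1, 1, 3, 2]

121 = 7*16 + 9
16 = 1*9 + 7
9 = 1*7 + 2
7 = 3*2 + 1
2 = 2*1 + 0  (stop)
So 121/16 = [7; 1, 1, 3, 2].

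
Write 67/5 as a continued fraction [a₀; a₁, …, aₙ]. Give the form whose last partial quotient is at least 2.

[13; 2, 2]

67 = 13×5 + 2
5 = 2×2 + 1
2 = 2×1 + 0  (stop)
So 67/5 = [13; 2, 2].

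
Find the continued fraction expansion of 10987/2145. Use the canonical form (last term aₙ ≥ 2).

10987 = 5·2145 + 262
2145 = 8·262 + 49
262 = 5·49 + 17
49 = 2·17 + 15
17 = 1·15 + 2
15 = 7·2 + 1
2 = 2·1 + 0  (stop)
So 10987/2145 = [5; 8, 5, 2, 1, 7, 2].

[5; 8, 5, 2, 1, 7, 2]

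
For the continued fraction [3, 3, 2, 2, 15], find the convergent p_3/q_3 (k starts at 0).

Using pₖ = aₖpₖ₋₁ + pₖ₋₂, qₖ = aₖqₖ₋₁ + qₖ₋₂ (with p₋₁=1, p₋₂=0, q₋₁=0, q₋₂=1):
  k=0: a=3, p=3, q=1
  k=1: a=3, p=10, q=3
  k=2: a=2, p=23, q=7
  k=3: a=2, p=56, q=17

56/17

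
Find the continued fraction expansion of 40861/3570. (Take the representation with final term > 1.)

[11; 2, 4, 9, 1, 18, 2]

40861 = 11*3570 + 1591
3570 = 2*1591 + 388
1591 = 4*388 + 39
388 = 9*39 + 37
39 = 1*37 + 2
37 = 18*2 + 1
2 = 2*1 + 0  (stop)
So 40861/3570 = [11; 2, 4, 9, 1, 18, 2].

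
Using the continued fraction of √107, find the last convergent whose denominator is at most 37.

331/32

√107 = [10; 2, 1, 9, 1, 2, 20, …] (period length 6).
Convergents:
  p_0/q_0 = 10/1
  p_1/q_1 = 21/2
  p_2/q_2 = 31/3
  p_3/q_3 = 300/29
  p_4/q_4 = 331/32
  p_5/q_5 = 962/93
q_4 = 32 ≤ 37 < 93 = q_5, so the answer is 331/32.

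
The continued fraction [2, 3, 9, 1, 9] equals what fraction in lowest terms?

713/307

Fold from the inside: start with 9/1.
  1 + 1/9 = 10/9
  9 + 9/10 = 99/10
  3 + 10/99 = 307/99
  2 + 99/307 = 713/307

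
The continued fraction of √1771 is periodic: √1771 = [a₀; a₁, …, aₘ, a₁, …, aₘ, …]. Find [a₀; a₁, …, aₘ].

a₀ = ⌊√1771⌋ = 42.
With m₀=0, d₀=1 and mₖ₊₁ = dₖaₖ − mₖ, dₖ₊₁ = (n − mₖ₊₁²)/dₖ, aₖ₊₁ = ⌊(a₀+mₖ₊₁)/dₖ₊₁⌋:
  k=1: m=42, d=7, a=12
  k=2: m=42, d=1, a=84
d=1 and a=2a₀=84 at k=2, so the next step gives (m, d) = (42, 7) again — its k=1 value — and the period has length 2.

[42; 12, 84]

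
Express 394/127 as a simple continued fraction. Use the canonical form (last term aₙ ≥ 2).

394 = 3*127 + 13
127 = 9*13 + 10
13 = 1*10 + 3
10 = 3*3 + 1
3 = 3*1 + 0  (stop)
So 394/127 = [3; 9, 1, 3, 3].

[3; 9, 1, 3, 3]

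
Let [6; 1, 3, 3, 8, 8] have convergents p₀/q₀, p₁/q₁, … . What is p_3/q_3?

Using pₖ = aₖpₖ₋₁ + pₖ₋₂, qₖ = aₖqₖ₋₁ + qₖ₋₂ (with p₋₁=1, p₋₂=0, q₋₁=0, q₋₂=1):
  k=0: a=6, p=6, q=1
  k=1: a=1, p=7, q=1
  k=2: a=3, p=27, q=4
  k=3: a=3, p=88, q=13

88/13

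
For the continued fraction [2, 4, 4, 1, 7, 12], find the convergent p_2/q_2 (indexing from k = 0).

Using pₖ = aₖpₖ₋₁ + pₖ₋₂, qₖ = aₖqₖ₋₁ + qₖ₋₂ (with p₋₁=1, p₋₂=0, q₋₁=0, q₋₂=1):
  k=0: a=2, p=2, q=1
  k=1: a=4, p=9, q=4
  k=2: a=4, p=38, q=17

38/17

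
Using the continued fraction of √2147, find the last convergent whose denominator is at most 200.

6487/140

√2147 = [46; 2, 1, 45, 1, 2, 92, …] (period length 6).
Convergents:
  p_0/q_0 = 46/1
  p_1/q_1 = 93/2
  p_2/q_2 = 139/3
  p_3/q_3 = 6348/137
  p_4/q_4 = 6487/140
  p_5/q_5 = 19322/417
q_4 = 140 ≤ 200 < 417 = q_5, so the answer is 6487/140.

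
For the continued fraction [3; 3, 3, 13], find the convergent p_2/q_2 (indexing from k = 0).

Using pₖ = aₖpₖ₋₁ + pₖ₋₂, qₖ = aₖqₖ₋₁ + qₖ₋₂ (with p₋₁=1, p₋₂=0, q₋₁=0, q₋₂=1):
  k=0: a=3, p=3, q=1
  k=1: a=3, p=10, q=3
  k=2: a=3, p=33, q=10

33/10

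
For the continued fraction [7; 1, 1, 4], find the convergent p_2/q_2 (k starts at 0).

Using pₖ = aₖpₖ₋₁ + pₖ₋₂, qₖ = aₖqₖ₋₁ + qₖ₋₂ (with p₋₁=1, p₋₂=0, q₋₁=0, q₋₂=1):
  k=0: a=7, p=7, q=1
  k=1: a=1, p=8, q=1
  k=2: a=1, p=15, q=2

15/2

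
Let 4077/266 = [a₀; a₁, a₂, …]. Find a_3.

4077 = 15·266 + 87   →  a_0 = 15
266 = 3·87 + 5   →  a_1 = 3
87 = 17·5 + 2   →  a_2 = 17
5 = 2·2 + 1   →  a_3 = 2

2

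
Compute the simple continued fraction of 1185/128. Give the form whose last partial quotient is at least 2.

[9; 3, 1, 7, 4]

1185 = 9*128 + 33
128 = 3*33 + 29
33 = 1*29 + 4
29 = 7*4 + 1
4 = 4*1 + 0  (stop)
So 1185/128 = [9; 3, 1, 7, 4].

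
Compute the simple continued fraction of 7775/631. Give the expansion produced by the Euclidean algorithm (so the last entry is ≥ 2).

7775 = 12×631 + 203
631 = 3×203 + 22
203 = 9×22 + 5
22 = 4×5 + 2
5 = 2×2 + 1
2 = 2×1 + 0  (stop)
So 7775/631 = [12; 3, 9, 4, 2, 2].

[12; 3, 9, 4, 2, 2]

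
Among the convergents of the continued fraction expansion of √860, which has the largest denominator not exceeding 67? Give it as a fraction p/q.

1261/43

√860 = [29; 3, 14, 3, 58, …] (period length 4).
Convergents:
  p_0/q_0 = 29/1
  p_1/q_1 = 88/3
  p_2/q_2 = 1261/43
  p_3/q_3 = 3871/132
q_2 = 43 ≤ 67 < 132 = q_3, so the answer is 1261/43.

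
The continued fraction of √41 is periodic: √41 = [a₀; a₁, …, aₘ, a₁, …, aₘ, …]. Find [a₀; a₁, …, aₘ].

[6; 2, 2, 12]

a₀ = ⌊√41⌋ = 6.
With m₀=0, d₀=1 and mₖ₊₁ = dₖaₖ − mₖ, dₖ₊₁ = (n − mₖ₊₁²)/dₖ, aₖ₊₁ = ⌊(a₀+mₖ₊₁)/dₖ₊₁⌋:
  k=1: m=6, d=5, a=2
  k=2: m=4, d=5, a=2
  k=3: m=6, d=1, a=12
d=1 and a=2a₀=12 at k=3, so the next step gives (m, d) = (6, 5) again — its k=1 value — and the period has length 3.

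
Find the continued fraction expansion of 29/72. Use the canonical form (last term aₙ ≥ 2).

29 = 0*72 + 29
72 = 2*29 + 14
29 = 2*14 + 1
14 = 14*1 + 0  (stop)
So 29/72 = [0; 2, 2, 14].

[0; 2, 2, 14]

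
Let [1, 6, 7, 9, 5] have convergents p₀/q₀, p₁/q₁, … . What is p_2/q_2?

Using pₖ = aₖpₖ₋₁ + pₖ₋₂, qₖ = aₖqₖ₋₁ + qₖ₋₂ (with p₋₁=1, p₋₂=0, q₋₁=0, q₋₂=1):
  k=0: a=1, p=1, q=1
  k=1: a=6, p=7, q=6
  k=2: a=7, p=50, q=43

50/43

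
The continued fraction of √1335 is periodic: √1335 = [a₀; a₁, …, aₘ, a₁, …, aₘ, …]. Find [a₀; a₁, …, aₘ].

a₀ = ⌊√1335⌋ = 36.
With m₀=0, d₀=1 and mₖ₊₁ = dₖaₖ − mₖ, dₖ₊₁ = (n − mₖ₊₁²)/dₖ, aₖ₊₁ = ⌊(a₀+mₖ₊₁)/dₖ₊₁⌋:
  k=1: m=36, d=39, a=1
  k=2: m=3, d=34, a=1
  k=3: m=31, d=11, a=6
  k=4: m=35, d=10, a=7
  k=5: m=35, d=11, a=6
  k=6: m=31, d=34, a=1
  k=7: m=3, d=39, a=1
  k=8: m=36, d=1, a=72
d=1 and a=2a₀=72 at k=8, so the next step gives (m, d) = (36, 39) again — its k=1 value — and the period has length 8.

[36; 1, 1, 6, 7, 6, 1, 1, 72]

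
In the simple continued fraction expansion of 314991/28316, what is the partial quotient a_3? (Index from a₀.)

1

314991 = 11·28316 + 3515   →  a_0 = 11
28316 = 8·3515 + 196   →  a_1 = 8
3515 = 17·196 + 183   →  a_2 = 17
196 = 1·183 + 13   →  a_3 = 1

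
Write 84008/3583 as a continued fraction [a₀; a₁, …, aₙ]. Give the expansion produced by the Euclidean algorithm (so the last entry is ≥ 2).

[23; 2, 4, 6, 1, 1, 9, 3]

84008 = 23*3583 + 1599
3583 = 2*1599 + 385
1599 = 4*385 + 59
385 = 6*59 + 31
59 = 1*31 + 28
31 = 1*28 + 3
28 = 9*3 + 1
3 = 3*1 + 0  (stop)
So 84008/3583 = [23; 2, 4, 6, 1, 1, 9, 3].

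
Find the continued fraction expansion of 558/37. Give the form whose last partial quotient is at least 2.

[15; 12, 3]

558 = 15×37 + 3
37 = 12×3 + 1
3 = 3×1 + 0  (stop)
So 558/37 = [15; 12, 3].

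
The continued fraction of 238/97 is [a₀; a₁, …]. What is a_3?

238 = 2·97 + 44   →  a_0 = 2
97 = 2·44 + 9   →  a_1 = 2
44 = 4·9 + 8   →  a_2 = 4
9 = 1·8 + 1   →  a_3 = 1

1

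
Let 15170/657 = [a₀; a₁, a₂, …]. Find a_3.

15170 = 23·657 + 59   →  a_0 = 23
657 = 11·59 + 8   →  a_1 = 11
59 = 7·8 + 3   →  a_2 = 7
8 = 2·3 + 2   →  a_3 = 2

2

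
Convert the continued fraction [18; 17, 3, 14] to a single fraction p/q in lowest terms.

13453/745

Fold from the inside: start with 14/1.
  3 + 1/14 = 43/14
  17 + 14/43 = 745/43
  18 + 43/745 = 13453/745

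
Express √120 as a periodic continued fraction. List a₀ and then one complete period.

a₀ = ⌊√120⌋ = 10.
With m₀=0, d₀=1 and mₖ₊₁ = dₖaₖ − mₖ, dₖ₊₁ = (n − mₖ₊₁²)/dₖ, aₖ₊₁ = ⌊(a₀+mₖ₊₁)/dₖ₊₁⌋:
  k=1: m=10, d=20, a=1
  k=2: m=10, d=1, a=20
d=1 and a=2a₀=20 at k=2, so the next step gives (m, d) = (10, 20) again — its k=1 value — and the period has length 2.

[10; 1, 20]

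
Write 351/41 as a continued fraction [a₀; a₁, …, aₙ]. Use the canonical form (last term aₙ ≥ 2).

[8; 1, 1, 3, 1, 1, 2]

351 = 8×41 + 23
41 = 1×23 + 18
23 = 1×18 + 5
18 = 3×5 + 3
5 = 1×3 + 2
3 = 1×2 + 1
2 = 2×1 + 0  (stop)
So 351/41 = [8; 1, 1, 3, 1, 1, 2].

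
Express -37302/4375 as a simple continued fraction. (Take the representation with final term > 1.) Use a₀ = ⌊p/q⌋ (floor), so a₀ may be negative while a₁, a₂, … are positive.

-37302 = -9*4375 + 2073
4375 = 2*2073 + 229
2073 = 9*229 + 12
229 = 19*12 + 1
12 = 12*1 + 0  (stop)
So -37302/4375 = [-9; 2, 9, 19, 12].

[-9; 2, 9, 19, 12]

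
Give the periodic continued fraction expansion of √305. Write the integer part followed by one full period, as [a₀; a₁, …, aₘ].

a₀ = ⌊√305⌋ = 17.
With m₀=0, d₀=1 and mₖ₊₁ = dₖaₖ − mₖ, dₖ₊₁ = (n − mₖ₊₁²)/dₖ, aₖ₊₁ = ⌊(a₀+mₖ₊₁)/dₖ₊₁⌋:
  k=1: m=17, d=16, a=2
  k=2: m=15, d=5, a=6
  k=3: m=15, d=16, a=2
  k=4: m=17, d=1, a=34
d=1 and a=2a₀=34 at k=4, so the next step gives (m, d) = (17, 16) again — its k=1 value — and the period has length 4.

[17; 2, 6, 2, 34]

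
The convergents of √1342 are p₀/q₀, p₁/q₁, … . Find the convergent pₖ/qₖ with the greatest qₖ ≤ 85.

1099/30

√1342 = [36; 1, 1, 1, 2, 1, 1, 1, 72, …] (period length 8).
Convergents:
  p_0/q_0 = 36/1
  p_1/q_1 = 37/1
  p_2/q_2 = 73/2
  p_3/q_3 = 110/3
  p_4/q_4 = 293/8
  p_5/q_5 = 403/11
  p_6/q_6 = 696/19
  p_7/q_7 = 1099/30
  p_8/q_8 = 79824/2179
q_7 = 30 ≤ 85 < 2179 = q_8, so the answer is 1099/30.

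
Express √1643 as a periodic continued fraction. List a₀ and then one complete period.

a₀ = ⌊√1643⌋ = 40.
With m₀=0, d₀=1 and mₖ₊₁ = dₖaₖ − mₖ, dₖ₊₁ = (n − mₖ₊₁²)/dₖ, aₖ₊₁ = ⌊(a₀+mₖ₊₁)/dₖ₊₁⌋:
  k=1: m=40, d=43, a=1
  k=2: m=3, d=38, a=1
  k=3: m=35, d=11, a=6
  k=4: m=31, d=62, a=1
  k=5: m=31, d=11, a=6
  k=6: m=35, d=38, a=1
  k=7: m=3, d=43, a=1
  k=8: m=40, d=1, a=80
d=1 and a=2a₀=80 at k=8, so the next step gives (m, d) = (40, 43) again — its k=1 value — and the period has length 8.

[40; 1, 1, 6, 1, 6, 1, 1, 80]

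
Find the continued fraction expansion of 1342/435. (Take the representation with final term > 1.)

1342 = 3*435 + 37
435 = 11*37 + 28
37 = 1*28 + 9
28 = 3*9 + 1
9 = 9*1 + 0  (stop)
So 1342/435 = [3; 11, 1, 3, 9].

[3; 11, 1, 3, 9]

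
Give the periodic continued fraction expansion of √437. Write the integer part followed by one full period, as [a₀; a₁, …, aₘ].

a₀ = ⌊√437⌋ = 20.
With m₀=0, d₀=1 and mₖ₊₁ = dₖaₖ − mₖ, dₖ₊₁ = (n − mₖ₊₁²)/dₖ, aₖ₊₁ = ⌊(a₀+mₖ₊₁)/dₖ₊₁⌋:
  k=1: m=20, d=37, a=1
  k=2: m=17, d=4, a=9
  k=3: m=19, d=19, a=2
  k=4: m=19, d=4, a=9
  k=5: m=17, d=37, a=1
  k=6: m=20, d=1, a=40
d=1 and a=2a₀=40 at k=6, so the next step gives (m, d) = (20, 37) again — its k=1 value — and the period has length 6.

[20; 1, 9, 2, 9, 1, 40]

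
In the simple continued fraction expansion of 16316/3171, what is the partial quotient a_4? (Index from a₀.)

16316 = 5·3171 + 461   →  a_0 = 5
3171 = 6·461 + 405   →  a_1 = 6
461 = 1·405 + 56   →  a_2 = 1
405 = 7·56 + 13   →  a_3 = 7
56 = 4·13 + 4   →  a_4 = 4

4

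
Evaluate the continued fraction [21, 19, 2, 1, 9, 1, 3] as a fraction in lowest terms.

50903/2418

Fold from the inside: start with 3/1.
  1 + 1/3 = 4/3
  9 + 3/4 = 39/4
  1 + 4/39 = 43/39
  2 + 39/43 = 125/43
  19 + 43/125 = 2418/125
  21 + 125/2418 = 50903/2418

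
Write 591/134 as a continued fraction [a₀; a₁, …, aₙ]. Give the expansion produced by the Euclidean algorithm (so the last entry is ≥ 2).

591 = 4*134 + 55
134 = 2*55 + 24
55 = 2*24 + 7
24 = 3*7 + 3
7 = 2*3 + 1
3 = 3*1 + 0  (stop)
So 591/134 = [4; 2, 2, 3, 2, 3].

[4; 2, 2, 3, 2, 3]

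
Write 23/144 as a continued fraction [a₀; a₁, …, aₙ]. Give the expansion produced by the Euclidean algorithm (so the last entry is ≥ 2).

[0; 6, 3, 1, 5]

23 = 0*144 + 23
144 = 6*23 + 6
23 = 3*6 + 5
6 = 1*5 + 1
5 = 5*1 + 0  (stop)
So 23/144 = [0; 6, 3, 1, 5].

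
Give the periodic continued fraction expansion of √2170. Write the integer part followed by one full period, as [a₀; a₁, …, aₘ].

a₀ = ⌊√2170⌋ = 46.

[46; 1, 1, 2, 1, 1, 92]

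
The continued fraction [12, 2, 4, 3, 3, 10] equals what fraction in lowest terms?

12311/989

Using pₖ = aₖpₖ₋₁ + pₖ₋₂ and qₖ = aₖqₖ₋₁ + qₖ₋₂:
  k=0: a=12, p=12, q=1
  k=1: a=2, p=25, q=2
  k=2: a=4, p=112, q=9
  k=3: a=3, p=361, q=29
  k=4: a=3, p=1195, q=96
  k=5: a=10, p=12311, q=989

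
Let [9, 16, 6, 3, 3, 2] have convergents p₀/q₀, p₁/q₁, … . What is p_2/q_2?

Using pₖ = aₖpₖ₋₁ + pₖ₋₂, qₖ = aₖqₖ₋₁ + qₖ₋₂ (with p₋₁=1, p₋₂=0, q₋₁=0, q₋₂=1):
  k=0: a=9, p=9, q=1
  k=1: a=16, p=145, q=16
  k=2: a=6, p=879, q=97

879/97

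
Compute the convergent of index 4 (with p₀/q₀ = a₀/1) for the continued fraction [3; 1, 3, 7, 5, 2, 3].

560/149

Using pₖ = aₖpₖ₋₁ + pₖ₋₂, qₖ = aₖqₖ₋₁ + qₖ₋₂ (with p₋₁=1, p₋₂=0, q₋₁=0, q₋₂=1):
  k=0: a=3, p=3, q=1
  k=1: a=1, p=4, q=1
  k=2: a=3, p=15, q=4
  k=3: a=7, p=109, q=29
  k=4: a=5, p=560, q=149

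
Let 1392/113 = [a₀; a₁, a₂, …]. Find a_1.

3

1392 = 12·113 + 36   →  a_0 = 12
113 = 3·36 + 5   →  a_1 = 3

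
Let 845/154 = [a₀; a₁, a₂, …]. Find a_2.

18

845 = 5·154 + 75   →  a_0 = 5
154 = 2·75 + 4   →  a_1 = 2
75 = 18·4 + 3   →  a_2 = 18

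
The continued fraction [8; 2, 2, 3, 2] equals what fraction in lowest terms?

328/39

Using pₖ = aₖpₖ₋₁ + pₖ₋₂ and qₖ = aₖqₖ₋₁ + qₖ₋₂:
  k=0: a=8, p=8, q=1
  k=1: a=2, p=17, q=2
  k=2: a=2, p=42, q=5
  k=3: a=3, p=143, q=17
  k=4: a=2, p=328, q=39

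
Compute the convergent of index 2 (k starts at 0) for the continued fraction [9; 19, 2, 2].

Using pₖ = aₖpₖ₋₁ + pₖ₋₂, qₖ = aₖqₖ₋₁ + qₖ₋₂ (with p₋₁=1, p₋₂=0, q₋₁=0, q₋₂=1):
  k=0: a=9, p=9, q=1
  k=1: a=19, p=172, q=19
  k=2: a=2, p=353, q=39

353/39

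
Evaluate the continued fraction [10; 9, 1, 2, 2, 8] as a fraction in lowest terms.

Fold from the inside: start with 8/1.
  2 + 1/8 = 17/8
  2 + 8/17 = 42/17
  1 + 17/42 = 59/42
  9 + 42/59 = 573/59
  10 + 59/573 = 5789/573

5789/573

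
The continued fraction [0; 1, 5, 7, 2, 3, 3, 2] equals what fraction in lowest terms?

2023/2417

Fold from the inside: start with 2/1.
  3 + 1/2 = 7/2
  3 + 2/7 = 23/7
  2 + 7/23 = 53/23
  7 + 23/53 = 394/53
  5 + 53/394 = 2023/394
  1 + 394/2023 = 2417/2023
  0 + 2023/2417 = 2023/2417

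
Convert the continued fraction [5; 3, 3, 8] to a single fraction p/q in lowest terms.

440/83

Using pₖ = aₖpₖ₋₁ + pₖ₋₂ and qₖ = aₖqₖ₋₁ + qₖ₋₂:
  k=0: a=5, p=5, q=1
  k=1: a=3, p=16, q=3
  k=2: a=3, p=53, q=10
  k=3: a=8, p=440, q=83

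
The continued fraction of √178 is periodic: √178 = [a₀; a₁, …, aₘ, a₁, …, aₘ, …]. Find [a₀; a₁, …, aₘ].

a₀ = ⌊√178⌋ = 13.
With m₀=0, d₀=1 and mₖ₊₁ = dₖaₖ − mₖ, dₖ₊₁ = (n − mₖ₊₁²)/dₖ, aₖ₊₁ = ⌊(a₀+mₖ₊₁)/dₖ₊₁⌋:
  k=1: m=13, d=9, a=2
  k=2: m=5, d=17, a=1
  k=3: m=12, d=2, a=12
  k=4: m=12, d=17, a=1
  k=5: m=5, d=9, a=2
  k=6: m=13, d=1, a=26
d=1 and a=2a₀=26 at k=6, so the next step gives (m, d) = (13, 9) again — its k=1 value — and the period has length 6.

[13; 2, 1, 12, 1, 2, 26]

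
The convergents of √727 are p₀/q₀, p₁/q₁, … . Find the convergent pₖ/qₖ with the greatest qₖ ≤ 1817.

39285/1457

√727 = [26; 1, 25, 1, 52, …] (period length 4).
Convergents:
  p_0/q_0 = 26/1
  p_1/q_1 = 27/1
  p_2/q_2 = 701/26
  p_3/q_3 = 728/27
  p_4/q_4 = 38557/1430
  p_5/q_5 = 39285/1457
  p_6/q_6 = 1020682/37855
q_5 = 1457 ≤ 1817 < 37855 = q_6, so the answer is 39285/1457.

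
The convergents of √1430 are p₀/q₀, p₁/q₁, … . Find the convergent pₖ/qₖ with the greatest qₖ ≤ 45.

1021/27

√1430 = [37; 1, 4, 2, 2, 2, 4, 1, 74, …] (period length 8).
Convergents:
  p_0/q_0 = 37/1
  p_1/q_1 = 38/1
  p_2/q_2 = 189/5
  p_3/q_3 = 416/11
  p_4/q_4 = 1021/27
  p_5/q_5 = 2458/65
q_4 = 27 ≤ 45 < 65 = q_5, so the answer is 1021/27.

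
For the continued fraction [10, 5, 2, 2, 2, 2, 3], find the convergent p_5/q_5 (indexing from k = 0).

1599/157

Using pₖ = aₖpₖ₋₁ + pₖ₋₂, qₖ = aₖqₖ₋₁ + qₖ₋₂ (with p₋₁=1, p₋₂=0, q₋₁=0, q₋₂=1):
  k=0: a=10, p=10, q=1
  k=1: a=5, p=51, q=5
  k=2: a=2, p=112, q=11
  k=3: a=2, p=275, q=27
  k=4: a=2, p=662, q=65
  k=5: a=2, p=1599, q=157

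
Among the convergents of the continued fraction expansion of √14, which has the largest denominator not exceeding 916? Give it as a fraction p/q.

3027/809

√14 = [3; 1, 2, 1, 6, …] (period length 4).
Convergents:
  p_0/q_0 = 3/1
  p_1/q_1 = 4/1
  p_2/q_2 = 11/3
  p_3/q_3 = 15/4
  p_4/q_4 = 101/27
  p_5/q_5 = 116/31
  p_6/q_6 = 333/89
  p_7/q_7 = 449/120
  p_8/q_8 = 3027/809
  p_9/q_9 = 3476/929
q_8 = 809 ≤ 916 < 929 = q_9, so the answer is 3027/809.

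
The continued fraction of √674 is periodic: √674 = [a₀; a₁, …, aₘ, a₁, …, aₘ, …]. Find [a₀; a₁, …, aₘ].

[25; 1, 24, 1, 50]

a₀ = ⌊√674⌋ = 25.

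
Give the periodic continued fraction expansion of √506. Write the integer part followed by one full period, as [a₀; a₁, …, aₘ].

a₀ = ⌊√506⌋ = 22.
With m₀=0, d₀=1 and mₖ₊₁ = dₖaₖ − mₖ, dₖ₊₁ = (n − mₖ₊₁²)/dₖ, aₖ₊₁ = ⌊(a₀+mₖ₊₁)/dₖ₊₁⌋:
  k=1: m=22, d=22, a=2
  k=2: m=22, d=1, a=44
d=1 and a=2a₀=44 at k=2, so the next step gives (m, d) = (22, 22) again — its k=1 value — and the period has length 2.

[22; 2, 44]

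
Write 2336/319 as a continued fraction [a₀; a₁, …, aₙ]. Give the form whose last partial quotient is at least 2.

[7; 3, 10, 3, 3]

2336 = 7*319 + 103
319 = 3*103 + 10
103 = 10*10 + 3
10 = 3*3 + 1
3 = 3*1 + 0  (stop)
So 2336/319 = [7; 3, 10, 3, 3].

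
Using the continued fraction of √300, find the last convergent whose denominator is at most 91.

√300 = [17; 3, 8, 3, 34, …] (period length 4).
Convergents:
  p_0/q_0 = 17/1
  p_1/q_1 = 52/3
  p_2/q_2 = 433/25
  p_3/q_3 = 1351/78
  p_4/q_4 = 46367/2677
q_3 = 78 ≤ 91 < 2677 = q_4, so the answer is 1351/78.

1351/78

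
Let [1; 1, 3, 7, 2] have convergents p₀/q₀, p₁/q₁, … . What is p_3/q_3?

51/29

Using pₖ = aₖpₖ₋₁ + pₖ₋₂, qₖ = aₖqₖ₋₁ + qₖ₋₂ (with p₋₁=1, p₋₂=0, q₋₁=0, q₋₂=1):
  k=0: a=1, p=1, q=1
  k=1: a=1, p=2, q=1
  k=2: a=3, p=7, q=4
  k=3: a=7, p=51, q=29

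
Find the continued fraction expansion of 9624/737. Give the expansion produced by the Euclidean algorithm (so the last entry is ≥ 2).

[13; 17, 7, 6]

9624 = 13*737 + 43
737 = 17*43 + 6
43 = 7*6 + 1
6 = 6*1 + 0  (stop)
So 9624/737 = [13; 17, 7, 6].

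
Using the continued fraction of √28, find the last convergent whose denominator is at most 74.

√28 = [5; 3, 2, 3, 10, …] (period length 4).
Convergents:
  p_0/q_0 = 5/1
  p_1/q_1 = 16/3
  p_2/q_2 = 37/7
  p_3/q_3 = 127/24
  p_4/q_4 = 1307/247
q_3 = 24 ≤ 74 < 247 = q_4, so the answer is 127/24.

127/24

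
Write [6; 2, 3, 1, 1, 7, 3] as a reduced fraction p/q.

Using pₖ = aₖpₖ₋₁ + pₖ₋₂ and qₖ = aₖqₖ₋₁ + qₖ₋₂:
  k=0: a=6, p=6, q=1
  k=1: a=2, p=13, q=2
  k=2: a=3, p=45, q=7
  k=3: a=1, p=58, q=9
  k=4: a=1, p=103, q=16
  k=5: a=7, p=779, q=121
  k=6: a=3, p=2440, q=379

2440/379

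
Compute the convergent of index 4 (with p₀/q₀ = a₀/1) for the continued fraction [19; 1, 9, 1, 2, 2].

637/32

Using pₖ = aₖpₖ₋₁ + pₖ₋₂, qₖ = aₖqₖ₋₁ + qₖ₋₂ (with p₋₁=1, p₋₂=0, q₋₁=0, q₋₂=1):
  k=0: a=19, p=19, q=1
  k=1: a=1, p=20, q=1
  k=2: a=9, p=199, q=10
  k=3: a=1, p=219, q=11
  k=4: a=2, p=637, q=32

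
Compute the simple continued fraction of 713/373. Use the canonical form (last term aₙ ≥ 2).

713 = 1·373 + 340
373 = 1·340 + 33
340 = 10·33 + 10
33 = 3·10 + 3
10 = 3·3 + 1
3 = 3·1 + 0  (stop)
So 713/373 = [1; 1, 10, 3, 3, 3].

[1; 1, 10, 3, 3, 3]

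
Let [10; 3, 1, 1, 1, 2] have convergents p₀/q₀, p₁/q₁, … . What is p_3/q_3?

Using pₖ = aₖpₖ₋₁ + pₖ₋₂, qₖ = aₖqₖ₋₁ + qₖ₋₂ (with p₋₁=1, p₋₂=0, q₋₁=0, q₋₂=1):
  k=0: a=10, p=10, q=1
  k=1: a=3, p=31, q=3
  k=2: a=1, p=41, q=4
  k=3: a=1, p=72, q=7

72/7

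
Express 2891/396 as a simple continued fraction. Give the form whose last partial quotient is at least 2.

[7; 3, 3, 19, 2]

2891 = 7·396 + 119
396 = 3·119 + 39
119 = 3·39 + 2
39 = 19·2 + 1
2 = 2·1 + 0  (stop)
So 2891/396 = [7; 3, 3, 19, 2].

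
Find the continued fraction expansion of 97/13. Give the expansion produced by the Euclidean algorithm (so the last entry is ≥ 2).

[7; 2, 6]

97 = 7·13 + 6
13 = 2·6 + 1
6 = 6·1 + 0  (stop)
So 97/13 = [7; 2, 6].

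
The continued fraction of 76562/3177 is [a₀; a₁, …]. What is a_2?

8

76562 = 24·3177 + 314   →  a_0 = 24
3177 = 10·314 + 37   →  a_1 = 10
314 = 8·37 + 18   →  a_2 = 8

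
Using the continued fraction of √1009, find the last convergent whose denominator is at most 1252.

34433/1084

√1009 = [31; 1, 3, 3, 1, 62, …] (period length 5).
Convergents:
  p_0/q_0 = 31/1
  p_1/q_1 = 32/1
  p_2/q_2 = 127/4
  p_3/q_3 = 413/13
  p_4/q_4 = 540/17
  p_5/q_5 = 33893/1067
  p_6/q_6 = 34433/1084
  p_7/q_7 = 137192/4319
q_6 = 1084 ≤ 1252 < 4319 = q_7, so the answer is 34433/1084.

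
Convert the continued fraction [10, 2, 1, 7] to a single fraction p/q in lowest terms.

238/23

Using pₖ = aₖpₖ₋₁ + pₖ₋₂ and qₖ = aₖqₖ₋₁ + qₖ₋₂:
  k=0: a=10, p=10, q=1
  k=1: a=2, p=21, q=2
  k=2: a=1, p=31, q=3
  k=3: a=7, p=238, q=23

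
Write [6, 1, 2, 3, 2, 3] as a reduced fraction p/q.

529/79

Using pₖ = aₖpₖ₋₁ + pₖ₋₂ and qₖ = aₖqₖ₋₁ + qₖ₋₂:
  k=0: a=6, p=6, q=1
  k=1: a=1, p=7, q=1
  k=2: a=2, p=20, q=3
  k=3: a=3, p=67, q=10
  k=4: a=2, p=154, q=23
  k=5: a=3, p=529, q=79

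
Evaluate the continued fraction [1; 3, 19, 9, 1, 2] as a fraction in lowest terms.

2245/1691

Fold from the inside: start with 2/1.
  1 + 1/2 = 3/2
  9 + 2/3 = 29/3
  19 + 3/29 = 554/29
  3 + 29/554 = 1691/554
  1 + 554/1691 = 2245/1691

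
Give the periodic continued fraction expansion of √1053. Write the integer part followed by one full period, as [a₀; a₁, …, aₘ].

a₀ = ⌊√1053⌋ = 32.
With m₀=0, d₀=1 and mₖ₊₁ = dₖaₖ − mₖ, dₖ₊₁ = (n − mₖ₊₁²)/dₖ, aₖ₊₁ = ⌊(a₀+mₖ₊₁)/dₖ₊₁⌋:
  k=1: m=32, d=29, a=2
  k=2: m=26, d=13, a=4
  k=3: m=26, d=29, a=2
  k=4: m=32, d=1, a=64
d=1 and a=2a₀=64 at k=4, so the next step gives (m, d) = (32, 29) again — its k=1 value — and the period has length 4.

[32; 2, 4, 2, 64]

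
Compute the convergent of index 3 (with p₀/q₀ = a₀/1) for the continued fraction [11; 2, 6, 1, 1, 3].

Using pₖ = aₖpₖ₋₁ + pₖ₋₂, qₖ = aₖqₖ₋₁ + qₖ₋₂ (with p₋₁=1, p₋₂=0, q₋₁=0, q₋₂=1):
  k=0: a=11, p=11, q=1
  k=1: a=2, p=23, q=2
  k=2: a=6, p=149, q=13
  k=3: a=1, p=172, q=15

172/15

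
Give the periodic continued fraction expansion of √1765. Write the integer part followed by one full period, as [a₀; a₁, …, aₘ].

[42; 84]

a₀ = ⌊√1765⌋ = 42.
With m₀=0, d₀=1 and mₖ₊₁ = dₖaₖ − mₖ, dₖ₊₁ = (n − mₖ₊₁²)/dₖ, aₖ₊₁ = ⌊(a₀+mₖ₊₁)/dₖ₊₁⌋:
  k=1: m=42, d=1, a=84
d=1 and a=2a₀=84 at k=1, so the next step gives (m, d) = (42, 1) again — its k=1 value — and the period has length 1.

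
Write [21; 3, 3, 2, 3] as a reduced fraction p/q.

1683/79

Using pₖ = aₖpₖ₋₁ + pₖ₋₂ and qₖ = aₖqₖ₋₁ + qₖ₋₂:
  k=0: a=21, p=21, q=1
  k=1: a=3, p=64, q=3
  k=2: a=3, p=213, q=10
  k=3: a=2, p=490, q=23
  k=4: a=3, p=1683, q=79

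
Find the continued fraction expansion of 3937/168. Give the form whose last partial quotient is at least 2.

[23; 2, 3, 3, 7]

3937 = 23×168 + 73
168 = 2×73 + 22
73 = 3×22 + 7
22 = 3×7 + 1
7 = 7×1 + 0  (stop)
So 3937/168 = [23; 2, 3, 3, 7].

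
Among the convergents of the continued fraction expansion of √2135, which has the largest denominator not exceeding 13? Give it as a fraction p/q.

231/5

√2135 = [46; 4, 1, 5, 1, 4, 92, …] (period length 6).
Convergents:
  p_0/q_0 = 46/1
  p_1/q_1 = 185/4
  p_2/q_2 = 231/5
  p_3/q_3 = 1340/29
q_2 = 5 ≤ 13 < 29 = q_3, so the answer is 231/5.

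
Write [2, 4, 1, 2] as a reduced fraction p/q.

31/14

Fold from the inside: start with 2/1.
  1 + 1/2 = 3/2
  4 + 2/3 = 14/3
  2 + 3/14 = 31/14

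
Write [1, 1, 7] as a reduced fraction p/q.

Using pₖ = aₖpₖ₋₁ + pₖ₋₂ and qₖ = aₖqₖ₋₁ + qₖ₋₂:
  k=0: a=1, p=1, q=1
  k=1: a=1, p=2, q=1
  k=2: a=7, p=15, q=8

15/8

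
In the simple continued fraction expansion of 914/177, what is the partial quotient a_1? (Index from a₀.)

914 = 5·177 + 29   →  a_0 = 5
177 = 6·29 + 3   →  a_1 = 6

6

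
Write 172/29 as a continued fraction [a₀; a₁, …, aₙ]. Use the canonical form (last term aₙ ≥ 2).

[5; 1, 13, 2]

172 = 5·29 + 27
29 = 1·27 + 2
27 = 13·2 + 1
2 = 2·1 + 0  (stop)
So 172/29 = [5; 1, 13, 2].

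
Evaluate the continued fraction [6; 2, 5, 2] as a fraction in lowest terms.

Using pₖ = aₖpₖ₋₁ + pₖ₋₂ and qₖ = aₖqₖ₋₁ + qₖ₋₂:
  k=0: a=6, p=6, q=1
  k=1: a=2, p=13, q=2
  k=2: a=5, p=71, q=11
  k=3: a=2, p=155, q=24

155/24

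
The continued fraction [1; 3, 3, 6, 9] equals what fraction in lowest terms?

Fold from the inside: start with 9/1.
  6 + 1/9 = 55/9
  3 + 9/55 = 174/55
  3 + 55/174 = 577/174
  1 + 174/577 = 751/577

751/577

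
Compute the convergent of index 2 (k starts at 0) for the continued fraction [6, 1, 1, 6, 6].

13/2

Using pₖ = aₖpₖ₋₁ + pₖ₋₂, qₖ = aₖqₖ₋₁ + qₖ₋₂ (with p₋₁=1, p₋₂=0, q₋₁=0, q₋₂=1):
  k=0: a=6, p=6, q=1
  k=1: a=1, p=7, q=1
  k=2: a=1, p=13, q=2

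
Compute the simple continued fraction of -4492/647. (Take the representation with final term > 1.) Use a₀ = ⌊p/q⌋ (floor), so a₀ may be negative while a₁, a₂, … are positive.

[-7; 17, 2, 18]

-4492 = -7·647 + 37
647 = 17·37 + 18
37 = 2·18 + 1
18 = 18·1 + 0  (stop)
So -4492/647 = [-7; 17, 2, 18].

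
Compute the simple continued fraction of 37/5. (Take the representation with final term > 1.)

37 = 7*5 + 2
5 = 2*2 + 1
2 = 2*1 + 0  (stop)
So 37/5 = [7; 2, 2].

[7; 2, 2]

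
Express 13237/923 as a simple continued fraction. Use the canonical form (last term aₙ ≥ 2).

13237 = 14*923 + 315
923 = 2*315 + 293
315 = 1*293 + 22
293 = 13*22 + 7
22 = 3*7 + 1
7 = 7*1 + 0  (stop)
So 13237/923 = [14; 2, 1, 13, 3, 7].

[14; 2, 1, 13, 3, 7]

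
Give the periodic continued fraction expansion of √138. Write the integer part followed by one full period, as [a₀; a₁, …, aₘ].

a₀ = ⌊√138⌋ = 11.
With m₀=0, d₀=1 and mₖ₊₁ = dₖaₖ − mₖ, dₖ₊₁ = (n − mₖ₊₁²)/dₖ, aₖ₊₁ = ⌊(a₀+mₖ₊₁)/dₖ₊₁⌋:
  k=1: m=11, d=17, a=1
  k=2: m=6, d=6, a=2
  k=3: m=6, d=17, a=1
  k=4: m=11, d=1, a=22
d=1 and a=2a₀=22 at k=4, so the next step gives (m, d) = (11, 17) again — its k=1 value — and the period has length 4.

[11; 1, 2, 1, 22]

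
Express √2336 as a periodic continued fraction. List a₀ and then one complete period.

a₀ = ⌊√2336⌋ = 48.
With m₀=0, d₀=1 and mₖ₊₁ = dₖaₖ − mₖ, dₖ₊₁ = (n − mₖ₊₁²)/dₖ, aₖ₊₁ = ⌊(a₀+mₖ₊₁)/dₖ₊₁⌋:
  k=1: m=48, d=32, a=3
  k=2: m=48, d=1, a=96
d=1 and a=2a₀=96 at k=2, so the next step gives (m, d) = (48, 32) again — its k=1 value — and the period has length 2.

[48; 3, 96]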